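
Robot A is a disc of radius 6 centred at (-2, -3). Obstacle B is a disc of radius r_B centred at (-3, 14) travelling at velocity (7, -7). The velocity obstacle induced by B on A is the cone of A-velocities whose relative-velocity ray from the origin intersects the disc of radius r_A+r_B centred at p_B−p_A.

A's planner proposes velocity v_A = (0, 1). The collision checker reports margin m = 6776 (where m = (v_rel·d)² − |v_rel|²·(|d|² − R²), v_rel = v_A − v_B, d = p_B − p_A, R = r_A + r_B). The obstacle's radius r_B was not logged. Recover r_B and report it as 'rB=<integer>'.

m = 6776
d = (-1, 17);  v_rel = (-7, 8),  |v_rel|² = 113
v_rel×d = (-7)·(17) − (8)·(-1) = -111
since m = R²·113 − (-111)²:  R² = (12321 + 6776) / 113 = 169
R = √169 = 13  ⇒  r_B = 13 − 6 = 7

rB=7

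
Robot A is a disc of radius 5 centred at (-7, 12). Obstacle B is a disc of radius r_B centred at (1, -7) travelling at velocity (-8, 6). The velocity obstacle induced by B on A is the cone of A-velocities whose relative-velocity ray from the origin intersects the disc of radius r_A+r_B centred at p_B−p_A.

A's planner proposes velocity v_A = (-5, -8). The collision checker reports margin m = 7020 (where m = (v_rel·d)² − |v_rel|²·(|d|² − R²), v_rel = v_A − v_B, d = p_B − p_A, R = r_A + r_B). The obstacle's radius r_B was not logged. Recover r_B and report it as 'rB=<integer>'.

m = 7020
d = (8, -19);  v_rel = (3, -14),  |v_rel|² = 205
v_rel×d = (3)·(-19) − (-14)·(8) = 55
since m = R²·205 − 55²:  R² = (3025 + 7020) / 205 = 49
R = √49 = 7  ⇒  r_B = 7 − 5 = 2

rB=2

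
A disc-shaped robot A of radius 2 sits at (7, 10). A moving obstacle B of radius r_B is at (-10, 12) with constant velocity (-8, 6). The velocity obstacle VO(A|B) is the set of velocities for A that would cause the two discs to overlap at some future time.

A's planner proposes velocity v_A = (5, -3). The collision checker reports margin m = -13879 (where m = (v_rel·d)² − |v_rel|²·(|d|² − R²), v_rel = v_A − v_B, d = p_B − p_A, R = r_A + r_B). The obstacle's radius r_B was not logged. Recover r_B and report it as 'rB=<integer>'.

m = -13879
d = (-17, 2);  v_rel = (13, -9),  |v_rel|² = 250
v_rel×d = (13)·(2) − (-9)·(-17) = -127
since m = R²·250 − (-127)²:  R² = (16129 + -13879) / 250 = 9
R = √9 = 3  ⇒  r_B = 3 − 2 = 1

rB=1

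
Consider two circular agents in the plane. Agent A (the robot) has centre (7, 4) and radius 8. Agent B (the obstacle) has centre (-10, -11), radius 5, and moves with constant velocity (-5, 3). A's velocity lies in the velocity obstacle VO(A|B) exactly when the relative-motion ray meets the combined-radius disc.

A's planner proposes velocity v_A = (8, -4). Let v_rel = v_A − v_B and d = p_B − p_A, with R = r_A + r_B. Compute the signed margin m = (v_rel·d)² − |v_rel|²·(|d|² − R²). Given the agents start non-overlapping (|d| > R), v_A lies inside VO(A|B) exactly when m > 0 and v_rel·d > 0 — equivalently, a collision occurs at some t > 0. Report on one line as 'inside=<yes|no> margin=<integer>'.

d = (-17, -15),  |d|² = 514;  R = 8+5 = 13,  c = 514−13² = 345
v_rel = (13, -7),  |v_rel|² = 218;  v_rel·d = (13)·(-17) + (-7)·(-15) = -116
218·t² + 232·t + 345 = 0  ⇒  m = (-116)² − 218·345 = -61754
m = -61754 < 0,  v_rel·d = -116 < 0  ⇒  outside

inside=no margin=-61754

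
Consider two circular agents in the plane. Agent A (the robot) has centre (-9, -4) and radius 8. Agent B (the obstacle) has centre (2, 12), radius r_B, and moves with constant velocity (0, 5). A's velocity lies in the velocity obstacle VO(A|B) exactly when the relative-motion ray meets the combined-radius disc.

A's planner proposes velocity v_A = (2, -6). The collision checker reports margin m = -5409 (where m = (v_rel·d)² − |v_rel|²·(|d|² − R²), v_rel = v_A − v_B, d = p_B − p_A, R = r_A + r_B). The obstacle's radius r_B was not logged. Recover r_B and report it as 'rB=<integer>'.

m = -5409
d = (11, 16);  v_rel = (2, -11),  |v_rel|² = 125
v_rel×d = (2)·(16) − (-11)·(11) = 153
since m = R²·125 − 153²:  R² = (23409 + -5409) / 125 = 144
R = √144 = 12  ⇒  r_B = 12 − 8 = 4

rB=4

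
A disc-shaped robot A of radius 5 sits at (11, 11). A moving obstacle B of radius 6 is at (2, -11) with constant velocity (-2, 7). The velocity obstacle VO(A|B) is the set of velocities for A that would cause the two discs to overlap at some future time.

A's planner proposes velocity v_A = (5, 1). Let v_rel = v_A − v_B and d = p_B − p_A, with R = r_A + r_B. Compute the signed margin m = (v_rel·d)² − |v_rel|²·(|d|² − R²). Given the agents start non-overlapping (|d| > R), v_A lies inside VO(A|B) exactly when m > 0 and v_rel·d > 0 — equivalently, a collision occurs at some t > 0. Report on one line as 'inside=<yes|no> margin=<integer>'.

d = (-9, -22),  |d|² = 565;  R = 5+6 = 11,  c = 565−11² = 444
v_rel = (7, -6),  |v_rel|² = 85;  v_rel·d = (7)·(-9) + (-6)·(-22) = 69
85·t² − 138·t + 444 = 0  ⇒  m = 69² − 85·444 = -32979
m = -32979 < 0,  v_rel·d = 69 > 0  ⇒  outside

inside=no margin=-32979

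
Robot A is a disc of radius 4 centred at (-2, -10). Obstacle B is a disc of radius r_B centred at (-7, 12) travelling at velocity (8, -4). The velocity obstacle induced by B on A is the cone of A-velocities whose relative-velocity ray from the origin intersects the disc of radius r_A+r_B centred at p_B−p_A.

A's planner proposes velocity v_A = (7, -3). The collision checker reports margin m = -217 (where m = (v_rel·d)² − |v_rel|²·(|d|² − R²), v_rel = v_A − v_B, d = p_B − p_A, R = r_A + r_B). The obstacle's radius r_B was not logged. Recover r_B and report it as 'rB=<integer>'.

m = -217
d = (-5, 22);  v_rel = (-1, 1),  |v_rel|² = 2
v_rel×d = (-1)·(22) − (1)·(-5) = -17
since m = R²·2 − (-17)²:  R² = (289 + -217) / 2 = 36
R = √36 = 6  ⇒  r_B = 6 − 4 = 2

rB=2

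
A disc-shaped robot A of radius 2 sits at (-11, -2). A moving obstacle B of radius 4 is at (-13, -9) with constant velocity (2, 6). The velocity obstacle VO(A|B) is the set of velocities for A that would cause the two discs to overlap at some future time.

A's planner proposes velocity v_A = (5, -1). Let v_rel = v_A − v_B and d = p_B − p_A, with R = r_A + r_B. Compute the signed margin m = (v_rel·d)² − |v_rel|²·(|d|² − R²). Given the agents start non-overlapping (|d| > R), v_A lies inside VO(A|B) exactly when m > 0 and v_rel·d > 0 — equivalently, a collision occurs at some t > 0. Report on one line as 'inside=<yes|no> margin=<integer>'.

d = (-2, -7),  |d|² = 53;  R = 2+4 = 6,  c = 53−6² = 17
v_rel = (3, -7),  |v_rel|² = 58;  v_rel·d = (3)·(-2) + (-7)·(-7) = 43
58·t² − 86·t + 17 = 0  ⇒  m = 43² − 58·17 = 863
m = 863 > 0,  v_rel·d = 43 > 0  ⇒  inside

inside=yes margin=863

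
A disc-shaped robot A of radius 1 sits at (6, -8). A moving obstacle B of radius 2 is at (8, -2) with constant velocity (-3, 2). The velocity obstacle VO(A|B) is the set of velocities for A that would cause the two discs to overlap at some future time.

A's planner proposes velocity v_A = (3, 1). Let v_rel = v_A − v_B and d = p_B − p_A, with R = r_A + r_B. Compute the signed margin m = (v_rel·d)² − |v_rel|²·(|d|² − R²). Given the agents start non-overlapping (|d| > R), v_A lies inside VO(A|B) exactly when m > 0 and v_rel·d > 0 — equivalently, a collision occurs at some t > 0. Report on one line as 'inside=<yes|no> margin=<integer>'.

d = (2, 6),  |d|² = 40;  R = 1+2 = 3,  c = 40−3² = 31
v_rel = (6, -1),  |v_rel|² = 37;  v_rel·d = (6)·(2) + (-1)·(6) = 6
37·t² − 12·t + 31 = 0  ⇒  m = 6² − 37·31 = -1111
m = -1111 < 0,  v_rel·d = 6 > 0  ⇒  outside

inside=no margin=-1111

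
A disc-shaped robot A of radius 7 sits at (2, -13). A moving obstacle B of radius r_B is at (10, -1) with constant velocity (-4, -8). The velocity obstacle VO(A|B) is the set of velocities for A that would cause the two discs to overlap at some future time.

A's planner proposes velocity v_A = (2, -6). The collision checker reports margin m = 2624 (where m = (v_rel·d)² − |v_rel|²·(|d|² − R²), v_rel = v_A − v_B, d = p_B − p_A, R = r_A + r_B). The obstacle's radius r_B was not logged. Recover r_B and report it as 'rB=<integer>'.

m = 2624
d = (8, 12);  v_rel = (6, 2),  |v_rel|² = 40
v_rel×d = (6)·(12) − (2)·(8) = 56
since m = R²·40 − 56²:  R² = (3136 + 2624) / 40 = 144
R = √144 = 12  ⇒  r_B = 12 − 7 = 5

rB=5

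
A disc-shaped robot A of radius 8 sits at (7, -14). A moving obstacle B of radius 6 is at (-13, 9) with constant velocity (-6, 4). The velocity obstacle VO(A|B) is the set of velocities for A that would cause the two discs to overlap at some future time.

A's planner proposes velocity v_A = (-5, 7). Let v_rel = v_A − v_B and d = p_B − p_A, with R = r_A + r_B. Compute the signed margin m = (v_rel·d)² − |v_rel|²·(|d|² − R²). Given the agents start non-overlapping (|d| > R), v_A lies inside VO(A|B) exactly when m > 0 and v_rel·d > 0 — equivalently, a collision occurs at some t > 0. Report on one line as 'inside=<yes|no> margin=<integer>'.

d = (-20, 23),  |d|² = 929;  R = 8+6 = 14,  c = 929−14² = 733
v_rel = (1, 3),  |v_rel|² = 10;  v_rel·d = (1)·(-20) + (3)·(23) = 49
10·t² − 98·t + 733 = 0  ⇒  m = 49² − 10·733 = -4929
m = -4929 < 0,  v_rel·d = 49 > 0  ⇒  outside

inside=no margin=-4929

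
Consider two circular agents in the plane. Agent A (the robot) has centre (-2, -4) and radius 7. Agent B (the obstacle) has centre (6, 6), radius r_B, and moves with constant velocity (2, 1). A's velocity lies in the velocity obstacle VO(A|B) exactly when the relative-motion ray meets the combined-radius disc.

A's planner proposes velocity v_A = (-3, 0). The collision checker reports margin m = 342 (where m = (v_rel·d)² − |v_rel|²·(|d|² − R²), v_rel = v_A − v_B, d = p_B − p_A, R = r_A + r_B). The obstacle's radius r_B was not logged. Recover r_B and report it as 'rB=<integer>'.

m = 342
d = (8, 10);  v_rel = (-5, -1),  |v_rel|² = 26
v_rel×d = (-5)·(10) − (-1)·(8) = -42
since m = R²·26 − (-42)²:  R² = (1764 + 342) / 26 = 81
R = √81 = 9  ⇒  r_B = 9 − 7 = 2

rB=2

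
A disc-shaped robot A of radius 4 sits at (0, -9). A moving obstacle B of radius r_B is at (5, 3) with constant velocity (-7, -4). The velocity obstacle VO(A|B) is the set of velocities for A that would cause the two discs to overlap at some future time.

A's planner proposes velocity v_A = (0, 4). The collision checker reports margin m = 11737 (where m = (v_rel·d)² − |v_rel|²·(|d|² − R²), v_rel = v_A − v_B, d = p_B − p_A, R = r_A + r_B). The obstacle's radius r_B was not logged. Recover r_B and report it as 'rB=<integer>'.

m = 11737
d = (5, 12);  v_rel = (7, 8),  |v_rel|² = 113
v_rel×d = (7)·(12) − (8)·(5) = 44
since m = R²·113 − 44²:  R² = (1936 + 11737) / 113 = 121
R = √121 = 11  ⇒  r_B = 11 − 4 = 7

rB=7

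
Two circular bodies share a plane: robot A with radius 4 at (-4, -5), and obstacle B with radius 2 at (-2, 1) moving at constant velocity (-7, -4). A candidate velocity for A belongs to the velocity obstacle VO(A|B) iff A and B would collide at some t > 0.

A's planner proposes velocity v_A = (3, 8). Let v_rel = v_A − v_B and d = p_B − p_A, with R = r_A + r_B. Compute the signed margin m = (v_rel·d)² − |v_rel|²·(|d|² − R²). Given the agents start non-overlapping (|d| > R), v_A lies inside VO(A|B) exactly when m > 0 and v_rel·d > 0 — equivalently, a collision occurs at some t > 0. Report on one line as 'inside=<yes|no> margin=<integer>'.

d = (2, 6),  |d|² = 40;  R = 4+2 = 6,  c = 40−6² = 4
v_rel = (10, 12),  |v_rel|² = 244;  v_rel·d = (10)·(2) + (12)·(6) = 92
244·t² − 184·t + 4 = 0  ⇒  m = 92² − 244·4 = 7488
m = 7488 > 0,  v_rel·d = 92 > 0  ⇒  inside

inside=yes margin=7488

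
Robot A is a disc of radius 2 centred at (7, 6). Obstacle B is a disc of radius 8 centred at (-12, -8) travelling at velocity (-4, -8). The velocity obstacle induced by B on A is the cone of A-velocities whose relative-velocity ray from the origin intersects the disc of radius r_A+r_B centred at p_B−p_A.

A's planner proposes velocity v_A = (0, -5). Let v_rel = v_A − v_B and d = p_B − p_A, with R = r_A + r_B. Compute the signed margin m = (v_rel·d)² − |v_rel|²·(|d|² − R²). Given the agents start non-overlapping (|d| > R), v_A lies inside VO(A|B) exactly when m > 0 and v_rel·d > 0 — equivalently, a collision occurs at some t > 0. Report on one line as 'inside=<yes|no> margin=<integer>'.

d = (-19, -14),  |d|² = 557;  R = 2+8 = 10,  c = 557−10² = 457
v_rel = (4, 3),  |v_rel|² = 25;  v_rel·d = (4)·(-19) + (3)·(-14) = -118
25·t² + 236·t + 457 = 0  ⇒  m = (-118)² − 25·457 = 2499
m = 2499 > 0,  v_rel·d = -118 < 0  ⇒  outside

inside=no margin=2499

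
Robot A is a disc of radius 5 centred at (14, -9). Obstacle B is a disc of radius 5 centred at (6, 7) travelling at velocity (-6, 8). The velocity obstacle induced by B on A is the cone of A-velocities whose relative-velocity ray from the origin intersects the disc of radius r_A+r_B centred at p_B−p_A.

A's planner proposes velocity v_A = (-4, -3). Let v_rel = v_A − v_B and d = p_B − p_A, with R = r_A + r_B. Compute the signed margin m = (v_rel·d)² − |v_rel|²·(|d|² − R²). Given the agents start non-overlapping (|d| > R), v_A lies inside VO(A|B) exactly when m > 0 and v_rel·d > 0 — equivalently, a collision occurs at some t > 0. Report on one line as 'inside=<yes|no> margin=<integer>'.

d = (-8, 16),  |d|² = 320;  R = 5+5 = 10,  c = 320−10² = 220
v_rel = (2, -11),  |v_rel|² = 125;  v_rel·d = (2)·(-8) + (-11)·(16) = -192
125·t² + 384·t + 220 = 0  ⇒  m = (-192)² − 125·220 = 9364
m = 9364 > 0,  v_rel·d = -192 < 0  ⇒  outside

inside=no margin=9364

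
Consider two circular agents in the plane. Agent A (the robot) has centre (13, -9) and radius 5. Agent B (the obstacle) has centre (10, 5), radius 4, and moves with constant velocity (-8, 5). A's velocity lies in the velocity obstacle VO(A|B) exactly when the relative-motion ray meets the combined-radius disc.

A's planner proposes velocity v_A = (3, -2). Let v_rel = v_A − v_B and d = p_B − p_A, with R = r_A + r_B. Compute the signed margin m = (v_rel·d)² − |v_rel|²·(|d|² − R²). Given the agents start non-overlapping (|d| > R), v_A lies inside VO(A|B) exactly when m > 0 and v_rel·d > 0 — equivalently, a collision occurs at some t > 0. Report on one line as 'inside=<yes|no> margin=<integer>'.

d = (-3, 14),  |d|² = 205;  R = 5+4 = 9,  c = 205−9² = 124
v_rel = (11, -7),  |v_rel|² = 170;  v_rel·d = (11)·(-3) + (-7)·(14) = -131
170·t² + 262·t + 124 = 0  ⇒  m = (-131)² − 170·124 = -3919
m = -3919 < 0,  v_rel·d = -131 < 0  ⇒  outside

inside=no margin=-3919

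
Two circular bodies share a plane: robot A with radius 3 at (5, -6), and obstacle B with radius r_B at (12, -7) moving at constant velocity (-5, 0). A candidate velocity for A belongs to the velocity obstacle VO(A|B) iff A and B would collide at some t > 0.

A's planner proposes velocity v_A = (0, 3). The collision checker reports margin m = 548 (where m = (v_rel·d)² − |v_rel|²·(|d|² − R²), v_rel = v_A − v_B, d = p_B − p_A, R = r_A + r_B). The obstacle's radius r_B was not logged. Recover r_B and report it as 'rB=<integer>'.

m = 548
d = (7, -1);  v_rel = (5, 3),  |v_rel|² = 34
v_rel×d = (5)·(-1) − (3)·(7) = -26
since m = R²·34 − (-26)²:  R² = (676 + 548) / 34 = 36
R = √36 = 6  ⇒  r_B = 6 − 3 = 3

rB=3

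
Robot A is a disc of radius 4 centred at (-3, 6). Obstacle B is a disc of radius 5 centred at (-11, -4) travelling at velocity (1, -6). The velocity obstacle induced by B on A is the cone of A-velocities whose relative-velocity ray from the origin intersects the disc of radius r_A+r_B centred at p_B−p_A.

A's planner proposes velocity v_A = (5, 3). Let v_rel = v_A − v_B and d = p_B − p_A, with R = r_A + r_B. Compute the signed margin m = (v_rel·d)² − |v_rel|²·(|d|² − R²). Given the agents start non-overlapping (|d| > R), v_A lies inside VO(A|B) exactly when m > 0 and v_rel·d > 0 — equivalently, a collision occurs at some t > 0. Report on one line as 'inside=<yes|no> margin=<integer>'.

d = (-8, -10),  |d|² = 164;  R = 4+5 = 9,  c = 164−9² = 83
v_rel = (4, 9),  |v_rel|² = 97;  v_rel·d = (4)·(-8) + (9)·(-10) = -122
97·t² + 244·t + 83 = 0  ⇒  m = (-122)² − 97·83 = 6833
m = 6833 > 0,  v_rel·d = -122 < 0  ⇒  outside

inside=no margin=6833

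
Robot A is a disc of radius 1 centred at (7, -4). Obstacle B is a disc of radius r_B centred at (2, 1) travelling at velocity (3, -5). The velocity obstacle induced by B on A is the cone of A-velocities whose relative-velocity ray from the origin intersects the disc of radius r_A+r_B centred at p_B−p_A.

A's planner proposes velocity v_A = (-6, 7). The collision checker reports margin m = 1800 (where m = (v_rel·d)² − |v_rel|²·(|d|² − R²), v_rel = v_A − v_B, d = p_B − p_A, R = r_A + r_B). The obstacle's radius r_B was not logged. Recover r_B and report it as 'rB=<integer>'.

m = 1800
d = (-5, 5);  v_rel = (-9, 12),  |v_rel|² = 225
v_rel×d = (-9)·(5) − (12)·(-5) = 15
since m = R²·225 − 15²:  R² = (225 + 1800) / 225 = 9
R = √9 = 3  ⇒  r_B = 3 − 1 = 2

rB=2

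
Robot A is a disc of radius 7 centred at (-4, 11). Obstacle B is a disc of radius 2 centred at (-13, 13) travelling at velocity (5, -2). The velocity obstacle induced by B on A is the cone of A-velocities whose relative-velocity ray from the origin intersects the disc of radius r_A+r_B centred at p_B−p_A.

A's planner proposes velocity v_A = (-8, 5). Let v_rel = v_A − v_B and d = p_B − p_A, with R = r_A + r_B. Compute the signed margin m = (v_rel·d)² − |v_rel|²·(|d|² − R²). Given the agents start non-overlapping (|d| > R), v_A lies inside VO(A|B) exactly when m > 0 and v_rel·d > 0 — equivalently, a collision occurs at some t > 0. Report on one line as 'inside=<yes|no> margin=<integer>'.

d = (-9, 2),  |d|² = 85;  R = 7+2 = 9,  c = 85−9² = 4
v_rel = (-13, 7),  |v_rel|² = 218;  v_rel·d = (-13)·(-9) + (7)·(2) = 131
218·t² − 262·t + 4 = 0  ⇒  m = 131² − 218·4 = 16289
m = 16289 > 0,  v_rel·d = 131 > 0  ⇒  inside

inside=yes margin=16289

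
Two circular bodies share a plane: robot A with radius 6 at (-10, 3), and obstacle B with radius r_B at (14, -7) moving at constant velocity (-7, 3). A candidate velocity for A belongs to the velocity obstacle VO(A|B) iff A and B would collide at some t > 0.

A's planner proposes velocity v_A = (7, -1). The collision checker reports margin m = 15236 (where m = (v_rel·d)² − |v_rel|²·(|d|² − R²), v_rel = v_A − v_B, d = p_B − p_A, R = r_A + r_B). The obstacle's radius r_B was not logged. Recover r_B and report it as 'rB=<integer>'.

m = 15236
d = (24, -10);  v_rel = (14, -4),  |v_rel|² = 212
v_rel×d = (14)·(-10) − (-4)·(24) = -44
since m = R²·212 − (-44)²:  R² = (1936 + 15236) / 212 = 81
R = √81 = 9  ⇒  r_B = 9 − 6 = 3

rB=3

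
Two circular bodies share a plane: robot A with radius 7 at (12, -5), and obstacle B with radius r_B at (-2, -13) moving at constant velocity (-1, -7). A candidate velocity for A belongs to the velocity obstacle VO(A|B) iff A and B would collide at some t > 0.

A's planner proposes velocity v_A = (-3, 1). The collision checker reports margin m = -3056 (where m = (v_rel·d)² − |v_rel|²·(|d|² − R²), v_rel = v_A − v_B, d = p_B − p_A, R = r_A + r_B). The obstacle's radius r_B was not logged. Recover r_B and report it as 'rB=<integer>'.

m = -3056
d = (-14, -8);  v_rel = (-2, 8),  |v_rel|² = 68
v_rel×d = (-2)·(-8) − (8)·(-14) = 128
since m = R²·68 − 128²:  R² = (16384 + -3056) / 68 = 196
R = √196 = 14  ⇒  r_B = 14 − 7 = 7

rB=7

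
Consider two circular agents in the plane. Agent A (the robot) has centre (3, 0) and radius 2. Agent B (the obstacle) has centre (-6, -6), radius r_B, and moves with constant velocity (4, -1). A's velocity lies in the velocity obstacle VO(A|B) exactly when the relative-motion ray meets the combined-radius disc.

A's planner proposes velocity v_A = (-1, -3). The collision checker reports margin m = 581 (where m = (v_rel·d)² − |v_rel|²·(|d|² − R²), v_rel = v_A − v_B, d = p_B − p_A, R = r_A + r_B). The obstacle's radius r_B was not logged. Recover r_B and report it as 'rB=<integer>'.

m = 581
d = (-9, -6);  v_rel = (-5, -2),  |v_rel|² = 29
v_rel×d = (-5)·(-6) − (-2)·(-9) = 12
since m = R²·29 − 12²:  R² = (144 + 581) / 29 = 25
R = √25 = 5  ⇒  r_B = 5 − 2 = 3

rB=3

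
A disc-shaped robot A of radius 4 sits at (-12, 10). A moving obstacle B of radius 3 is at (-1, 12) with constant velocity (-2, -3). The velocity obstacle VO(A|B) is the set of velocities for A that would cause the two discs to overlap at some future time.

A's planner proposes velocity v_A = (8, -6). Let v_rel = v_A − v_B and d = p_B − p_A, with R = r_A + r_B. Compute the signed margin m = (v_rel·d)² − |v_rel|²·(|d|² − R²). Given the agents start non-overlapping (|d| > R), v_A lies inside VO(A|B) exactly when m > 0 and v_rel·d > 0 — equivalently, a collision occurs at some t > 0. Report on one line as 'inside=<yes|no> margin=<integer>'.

d = (11, 2),  |d|² = 125;  R = 4+3 = 7,  c = 125−7² = 76
v_rel = (10, -3),  |v_rel|² = 109;  v_rel·d = (10)·(11) + (-3)·(2) = 104
109·t² − 208·t + 76 = 0  ⇒  m = 104² − 109·76 = 2532
m = 2532 > 0,  v_rel·d = 104 > 0  ⇒  inside

inside=yes margin=2532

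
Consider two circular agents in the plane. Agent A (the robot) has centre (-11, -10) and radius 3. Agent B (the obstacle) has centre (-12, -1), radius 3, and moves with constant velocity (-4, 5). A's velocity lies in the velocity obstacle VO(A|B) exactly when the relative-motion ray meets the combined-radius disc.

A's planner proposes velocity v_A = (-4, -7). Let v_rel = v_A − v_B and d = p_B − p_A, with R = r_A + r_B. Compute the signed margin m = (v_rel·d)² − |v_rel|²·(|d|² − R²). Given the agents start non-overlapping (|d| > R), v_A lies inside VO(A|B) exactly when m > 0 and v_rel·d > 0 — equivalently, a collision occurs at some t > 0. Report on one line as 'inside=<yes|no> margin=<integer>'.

d = (-1, 9),  |d|² = 82;  R = 3+3 = 6,  c = 82−6² = 46
v_rel = (0, -12),  |v_rel|² = 144;  v_rel·d = (0)·(-1) + (-12)·(9) = -108
144·t² + 216·t + 46 = 0  ⇒  m = (-108)² − 144·46 = 5040
m = 5040 > 0,  v_rel·d = -108 < 0  ⇒  outside

inside=no margin=5040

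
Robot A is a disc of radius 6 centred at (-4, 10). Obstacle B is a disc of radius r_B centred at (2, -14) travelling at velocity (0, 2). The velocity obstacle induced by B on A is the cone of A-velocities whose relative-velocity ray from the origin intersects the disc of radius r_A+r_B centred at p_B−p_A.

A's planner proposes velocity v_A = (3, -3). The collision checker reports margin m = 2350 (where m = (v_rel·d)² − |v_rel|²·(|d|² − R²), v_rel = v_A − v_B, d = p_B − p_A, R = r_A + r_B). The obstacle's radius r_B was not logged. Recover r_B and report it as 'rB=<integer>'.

m = 2350
d = (6, -24);  v_rel = (3, -5),  |v_rel|² = 34
v_rel×d = (3)·(-24) − (-5)·(6) = -42
since m = R²·34 − (-42)²:  R² = (1764 + 2350) / 34 = 121
R = √121 = 11  ⇒  r_B = 11 − 6 = 5

rB=5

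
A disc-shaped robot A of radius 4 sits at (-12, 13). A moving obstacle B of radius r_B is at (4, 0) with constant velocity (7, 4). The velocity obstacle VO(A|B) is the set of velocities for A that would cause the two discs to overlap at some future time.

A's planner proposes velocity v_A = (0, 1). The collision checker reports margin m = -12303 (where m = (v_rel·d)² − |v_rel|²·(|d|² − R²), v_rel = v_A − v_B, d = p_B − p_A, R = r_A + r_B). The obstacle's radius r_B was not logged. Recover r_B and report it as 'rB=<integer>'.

m = -12303
d = (16, -13);  v_rel = (-7, -3),  |v_rel|² = 58
v_rel×d = (-7)·(-13) − (-3)·(16) = 139
since m = R²·58 − 139²:  R² = (19321 + -12303) / 58 = 121
R = √121 = 11  ⇒  r_B = 11 − 4 = 7

rB=7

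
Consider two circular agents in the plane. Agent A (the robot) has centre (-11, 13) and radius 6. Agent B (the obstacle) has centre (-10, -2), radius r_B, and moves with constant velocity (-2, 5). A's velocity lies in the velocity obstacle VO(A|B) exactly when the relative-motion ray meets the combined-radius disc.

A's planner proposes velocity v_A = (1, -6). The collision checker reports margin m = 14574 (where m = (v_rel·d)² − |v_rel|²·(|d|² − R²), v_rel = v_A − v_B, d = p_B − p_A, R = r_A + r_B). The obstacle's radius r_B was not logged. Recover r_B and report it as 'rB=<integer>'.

m = 14574
d = (1, -15);  v_rel = (3, -11),  |v_rel|² = 130
v_rel×d = (3)·(-15) − (-11)·(1) = -34
since m = R²·130 − (-34)²:  R² = (1156 + 14574) / 130 = 121
R = √121 = 11  ⇒  r_B = 11 − 6 = 5

rB=5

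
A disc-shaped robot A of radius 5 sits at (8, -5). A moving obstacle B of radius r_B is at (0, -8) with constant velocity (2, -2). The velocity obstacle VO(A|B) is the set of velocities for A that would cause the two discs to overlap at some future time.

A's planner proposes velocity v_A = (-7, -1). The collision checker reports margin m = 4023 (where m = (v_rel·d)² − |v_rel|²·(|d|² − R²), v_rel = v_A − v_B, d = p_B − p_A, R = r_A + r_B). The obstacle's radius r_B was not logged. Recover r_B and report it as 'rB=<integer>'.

m = 4023
d = (-8, -3);  v_rel = (-9, 1),  |v_rel|² = 82
v_rel×d = (-9)·(-3) − (1)·(-8) = 35
since m = R²·82 − 35²:  R² = (1225 + 4023) / 82 = 64
R = √64 = 8  ⇒  r_B = 8 − 5 = 3

rB=3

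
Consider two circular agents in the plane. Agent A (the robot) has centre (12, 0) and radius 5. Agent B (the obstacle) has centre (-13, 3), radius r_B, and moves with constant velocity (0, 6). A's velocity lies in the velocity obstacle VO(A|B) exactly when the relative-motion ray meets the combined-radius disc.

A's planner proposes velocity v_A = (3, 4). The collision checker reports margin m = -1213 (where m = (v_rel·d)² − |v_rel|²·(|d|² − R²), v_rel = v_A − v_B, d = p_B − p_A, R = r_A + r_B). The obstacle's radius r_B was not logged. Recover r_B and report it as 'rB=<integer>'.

m = -1213
d = (-25, 3);  v_rel = (3, -2),  |v_rel|² = 13
v_rel×d = (3)·(3) − (-2)·(-25) = -41
since m = R²·13 − (-41)²:  R² = (1681 + -1213) / 13 = 36
R = √36 = 6  ⇒  r_B = 6 − 5 = 1

rB=1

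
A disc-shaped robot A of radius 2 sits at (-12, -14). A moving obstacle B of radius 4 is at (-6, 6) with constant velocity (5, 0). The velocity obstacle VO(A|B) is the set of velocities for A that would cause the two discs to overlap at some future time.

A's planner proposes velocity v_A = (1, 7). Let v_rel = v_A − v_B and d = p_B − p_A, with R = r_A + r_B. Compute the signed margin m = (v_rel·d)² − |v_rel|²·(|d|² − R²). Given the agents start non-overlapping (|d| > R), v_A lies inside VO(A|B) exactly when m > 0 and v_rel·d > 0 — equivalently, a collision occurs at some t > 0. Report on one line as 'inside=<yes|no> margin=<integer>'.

d = (6, 20),  |d|² = 436;  R = 2+4 = 6,  c = 436−6² = 400
v_rel = (-4, 7),  |v_rel|² = 65;  v_rel·d = (-4)·(6) + (7)·(20) = 116
65·t² − 232·t + 400 = 0  ⇒  m = 116² − 65·400 = -12544
m = -12544 < 0,  v_rel·d = 116 > 0  ⇒  outside

inside=no margin=-12544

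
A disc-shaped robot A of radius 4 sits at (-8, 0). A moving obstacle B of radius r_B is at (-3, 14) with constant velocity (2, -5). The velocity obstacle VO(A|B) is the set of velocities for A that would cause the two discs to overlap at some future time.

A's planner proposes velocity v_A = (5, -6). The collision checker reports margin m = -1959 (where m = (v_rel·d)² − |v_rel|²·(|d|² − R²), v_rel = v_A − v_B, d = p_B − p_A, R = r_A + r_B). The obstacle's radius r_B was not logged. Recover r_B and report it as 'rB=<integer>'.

m = -1959
d = (5, 14);  v_rel = (3, -1),  |v_rel|² = 10
v_rel×d = (3)·(14) − (-1)·(5) = 47
since m = R²·10 − 47²:  R² = (2209 + -1959) / 10 = 25
R = √25 = 5  ⇒  r_B = 5 − 4 = 1

rB=1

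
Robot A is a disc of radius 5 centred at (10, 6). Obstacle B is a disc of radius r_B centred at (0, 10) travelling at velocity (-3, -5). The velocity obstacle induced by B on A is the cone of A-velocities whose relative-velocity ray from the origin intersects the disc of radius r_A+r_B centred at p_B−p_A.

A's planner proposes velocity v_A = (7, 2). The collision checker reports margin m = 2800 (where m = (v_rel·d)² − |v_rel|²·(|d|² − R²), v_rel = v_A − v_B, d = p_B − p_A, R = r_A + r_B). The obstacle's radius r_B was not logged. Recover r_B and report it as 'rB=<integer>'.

m = 2800
d = (-10, 4);  v_rel = (10, 7),  |v_rel|² = 149
v_rel×d = (10)·(4) − (7)·(-10) = 110
since m = R²·149 − 110²:  R² = (12100 + 2800) / 149 = 100
R = √100 = 10  ⇒  r_B = 10 − 5 = 5

rB=5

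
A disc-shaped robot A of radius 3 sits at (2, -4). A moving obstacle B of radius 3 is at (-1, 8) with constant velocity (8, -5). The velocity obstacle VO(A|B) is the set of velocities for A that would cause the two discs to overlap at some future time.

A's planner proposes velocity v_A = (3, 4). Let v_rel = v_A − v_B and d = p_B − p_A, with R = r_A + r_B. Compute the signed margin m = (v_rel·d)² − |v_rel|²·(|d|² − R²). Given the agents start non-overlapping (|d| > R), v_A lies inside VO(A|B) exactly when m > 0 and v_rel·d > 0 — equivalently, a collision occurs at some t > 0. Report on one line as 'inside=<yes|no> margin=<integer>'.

d = (-3, 12),  |d|² = 153;  R = 3+3 = 6,  c = 153−6² = 117
v_rel = (-5, 9),  |v_rel|² = 106;  v_rel·d = (-5)·(-3) + (9)·(12) = 123
106·t² − 246·t + 117 = 0  ⇒  m = 123² − 106·117 = 2727
m = 2727 > 0,  v_rel·d = 123 > 0  ⇒  inside

inside=yes margin=2727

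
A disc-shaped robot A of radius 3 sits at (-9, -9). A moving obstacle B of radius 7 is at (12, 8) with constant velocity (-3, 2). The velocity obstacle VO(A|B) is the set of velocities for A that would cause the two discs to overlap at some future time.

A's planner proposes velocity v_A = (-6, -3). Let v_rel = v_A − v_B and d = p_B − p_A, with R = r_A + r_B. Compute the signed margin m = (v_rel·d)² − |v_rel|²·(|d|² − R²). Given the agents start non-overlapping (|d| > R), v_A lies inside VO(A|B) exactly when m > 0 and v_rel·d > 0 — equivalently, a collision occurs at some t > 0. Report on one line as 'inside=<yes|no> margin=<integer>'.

d = (21, 17),  |d|² = 730;  R = 3+7 = 10,  c = 730−10² = 630
v_rel = (-3, -5),  |v_rel|² = 34;  v_rel·d = (-3)·(21) + (-5)·(17) = -148
34·t² + 296·t + 630 = 0  ⇒  m = (-148)² − 34·630 = 484
m = 484 > 0,  v_rel·d = -148 < 0  ⇒  outside

inside=no margin=484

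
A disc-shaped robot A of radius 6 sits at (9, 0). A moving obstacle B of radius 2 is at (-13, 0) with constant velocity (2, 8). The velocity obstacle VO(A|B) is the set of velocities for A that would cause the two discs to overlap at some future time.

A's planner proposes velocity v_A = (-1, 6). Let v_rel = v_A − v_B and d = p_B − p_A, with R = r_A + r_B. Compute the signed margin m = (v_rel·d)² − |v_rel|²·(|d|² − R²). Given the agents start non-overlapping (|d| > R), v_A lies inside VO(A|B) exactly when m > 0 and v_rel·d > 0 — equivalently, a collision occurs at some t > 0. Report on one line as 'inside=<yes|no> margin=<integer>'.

d = (-22, 0),  |d|² = 484;  R = 6+2 = 8,  c = 484−8² = 420
v_rel = (-3, -2),  |v_rel|² = 13;  v_rel·d = (-3)·(-22) + (-2)·(0) = 66
13·t² − 132·t + 420 = 0  ⇒  m = 66² − 13·420 = -1104
m = -1104 < 0,  v_rel·d = 66 > 0  ⇒  outside

inside=no margin=-1104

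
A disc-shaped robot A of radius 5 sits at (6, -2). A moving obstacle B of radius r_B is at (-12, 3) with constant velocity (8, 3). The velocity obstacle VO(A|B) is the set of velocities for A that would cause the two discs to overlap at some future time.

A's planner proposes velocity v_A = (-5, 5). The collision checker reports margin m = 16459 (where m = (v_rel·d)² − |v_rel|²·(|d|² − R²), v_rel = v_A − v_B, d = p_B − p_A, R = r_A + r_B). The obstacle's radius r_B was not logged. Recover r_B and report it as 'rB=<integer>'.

m = 16459
d = (-18, 5);  v_rel = (-13, 2),  |v_rel|² = 173
v_rel×d = (-13)·(5) − (2)·(-18) = -29
since m = R²·173 − (-29)²:  R² = (841 + 16459) / 173 = 100
R = √100 = 10  ⇒  r_B = 10 − 5 = 5

rB=5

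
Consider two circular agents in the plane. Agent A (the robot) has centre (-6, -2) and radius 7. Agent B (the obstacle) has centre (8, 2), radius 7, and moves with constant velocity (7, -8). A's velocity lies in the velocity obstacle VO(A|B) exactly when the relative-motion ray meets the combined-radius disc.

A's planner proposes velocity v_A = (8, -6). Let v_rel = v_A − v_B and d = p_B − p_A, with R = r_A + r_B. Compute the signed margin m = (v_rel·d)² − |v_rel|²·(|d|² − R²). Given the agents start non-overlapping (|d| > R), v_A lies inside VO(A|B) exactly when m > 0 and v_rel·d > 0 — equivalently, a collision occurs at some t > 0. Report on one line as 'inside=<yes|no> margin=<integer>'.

d = (14, 4),  |d|² = 212;  R = 7+7 = 14,  c = 212−14² = 16
v_rel = (1, 2),  |v_rel|² = 5;  v_rel·d = (1)·(14) + (2)·(4) = 22
5·t² − 44·t + 16 = 0  ⇒  m = 22² − 5·16 = 404
m = 404 > 0,  v_rel·d = 22 > 0  ⇒  inside

inside=yes margin=404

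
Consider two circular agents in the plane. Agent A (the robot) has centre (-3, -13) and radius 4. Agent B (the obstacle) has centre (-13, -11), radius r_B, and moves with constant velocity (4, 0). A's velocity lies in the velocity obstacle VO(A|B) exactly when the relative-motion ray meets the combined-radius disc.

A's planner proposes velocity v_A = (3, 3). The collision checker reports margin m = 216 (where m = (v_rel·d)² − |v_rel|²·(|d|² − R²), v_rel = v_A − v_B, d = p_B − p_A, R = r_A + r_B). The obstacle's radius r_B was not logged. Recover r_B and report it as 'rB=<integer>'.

m = 216
d = (-10, 2);  v_rel = (-1, 3),  |v_rel|² = 10
v_rel×d = (-1)·(2) − (3)·(-10) = 28
since m = R²·10 − 28²:  R² = (784 + 216) / 10 = 100
R = √100 = 10  ⇒  r_B = 10 − 4 = 6

rB=6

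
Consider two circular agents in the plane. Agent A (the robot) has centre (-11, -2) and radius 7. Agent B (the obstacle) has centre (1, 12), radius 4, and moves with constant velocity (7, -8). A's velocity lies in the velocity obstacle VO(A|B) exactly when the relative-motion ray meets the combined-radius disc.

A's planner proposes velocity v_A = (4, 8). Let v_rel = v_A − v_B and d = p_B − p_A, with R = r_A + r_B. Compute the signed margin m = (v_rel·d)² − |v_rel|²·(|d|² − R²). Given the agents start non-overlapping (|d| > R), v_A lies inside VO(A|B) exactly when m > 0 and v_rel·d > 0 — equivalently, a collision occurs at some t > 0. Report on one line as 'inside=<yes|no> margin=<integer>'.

d = (12, 14),  |d|² = 340;  R = 7+4 = 11,  c = 340−11² = 219
v_rel = (-3, 16),  |v_rel|² = 265;  v_rel·d = (-3)·(12) + (16)·(14) = 188
265·t² − 376·t + 219 = 0  ⇒  m = 188² − 265·219 = -22691
m = -22691 < 0,  v_rel·d = 188 > 0  ⇒  outside

inside=no margin=-22691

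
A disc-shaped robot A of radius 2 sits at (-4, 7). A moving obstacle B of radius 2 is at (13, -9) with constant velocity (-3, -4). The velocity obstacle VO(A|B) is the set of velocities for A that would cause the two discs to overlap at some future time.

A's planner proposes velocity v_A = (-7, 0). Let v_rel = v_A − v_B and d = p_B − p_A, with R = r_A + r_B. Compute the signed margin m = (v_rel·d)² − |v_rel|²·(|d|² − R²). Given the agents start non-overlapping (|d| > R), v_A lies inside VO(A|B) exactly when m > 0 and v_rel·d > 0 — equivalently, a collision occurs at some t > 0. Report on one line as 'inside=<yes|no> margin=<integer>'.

d = (17, -16),  |d|² = 545;  R = 2+2 = 4,  c = 545−4² = 529
v_rel = (-4, 4),  |v_rel|² = 32;  v_rel·d = (-4)·(17) + (4)·(-16) = -132
32·t² + 264·t + 529 = 0  ⇒  m = (-132)² − 32·529 = 496
m = 496 > 0,  v_rel·d = -132 < 0  ⇒  outside

inside=no margin=496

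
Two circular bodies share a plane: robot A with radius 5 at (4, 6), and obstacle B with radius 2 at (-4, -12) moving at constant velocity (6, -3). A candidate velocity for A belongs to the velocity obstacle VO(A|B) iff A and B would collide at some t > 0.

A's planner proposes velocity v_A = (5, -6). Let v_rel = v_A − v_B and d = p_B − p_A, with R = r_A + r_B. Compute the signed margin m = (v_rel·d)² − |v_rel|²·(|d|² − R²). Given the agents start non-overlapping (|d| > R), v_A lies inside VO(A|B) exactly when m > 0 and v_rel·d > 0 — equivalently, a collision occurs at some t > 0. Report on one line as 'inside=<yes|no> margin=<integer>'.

d = (-8, -18),  |d|² = 388;  R = 5+2 = 7,  c = 388−7² = 339
v_rel = (-1, -3),  |v_rel|² = 10;  v_rel·d = (-1)·(-8) + (-3)·(-18) = 62
10·t² − 124·t + 339 = 0  ⇒  m = 62² − 10·339 = 454
m = 454 > 0,  v_rel·d = 62 > 0  ⇒  inside

inside=yes margin=454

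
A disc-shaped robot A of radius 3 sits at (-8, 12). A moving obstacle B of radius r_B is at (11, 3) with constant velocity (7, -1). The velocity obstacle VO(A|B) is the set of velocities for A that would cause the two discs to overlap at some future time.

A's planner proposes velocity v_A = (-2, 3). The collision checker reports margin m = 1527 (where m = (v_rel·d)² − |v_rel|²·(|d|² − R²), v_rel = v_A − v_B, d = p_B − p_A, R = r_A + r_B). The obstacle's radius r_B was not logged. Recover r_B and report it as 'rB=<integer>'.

m = 1527
d = (19, -9);  v_rel = (-9, 4),  |v_rel|² = 97
v_rel×d = (-9)·(-9) − (4)·(19) = 5
since m = R²·97 − 5²:  R² = (25 + 1527) / 97 = 16
R = √16 = 4  ⇒  r_B = 4 − 3 = 1

rB=1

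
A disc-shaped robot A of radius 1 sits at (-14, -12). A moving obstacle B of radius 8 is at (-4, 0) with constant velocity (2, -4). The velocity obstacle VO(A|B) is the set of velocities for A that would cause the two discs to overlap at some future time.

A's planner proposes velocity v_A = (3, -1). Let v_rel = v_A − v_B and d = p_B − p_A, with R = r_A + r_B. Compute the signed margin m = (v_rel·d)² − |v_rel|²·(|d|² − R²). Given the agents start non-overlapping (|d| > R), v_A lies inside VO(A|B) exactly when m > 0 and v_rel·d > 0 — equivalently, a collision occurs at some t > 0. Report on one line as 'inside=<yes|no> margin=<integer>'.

d = (10, 12),  |d|² = 244;  R = 1+8 = 9,  c = 244−9² = 163
v_rel = (1, 3),  |v_rel|² = 10;  v_rel·d = (1)·(10) + (3)·(12) = 46
10·t² − 92·t + 163 = 0  ⇒  m = 46² − 10·163 = 486
m = 486 > 0,  v_rel·d = 46 > 0  ⇒  inside

inside=yes margin=486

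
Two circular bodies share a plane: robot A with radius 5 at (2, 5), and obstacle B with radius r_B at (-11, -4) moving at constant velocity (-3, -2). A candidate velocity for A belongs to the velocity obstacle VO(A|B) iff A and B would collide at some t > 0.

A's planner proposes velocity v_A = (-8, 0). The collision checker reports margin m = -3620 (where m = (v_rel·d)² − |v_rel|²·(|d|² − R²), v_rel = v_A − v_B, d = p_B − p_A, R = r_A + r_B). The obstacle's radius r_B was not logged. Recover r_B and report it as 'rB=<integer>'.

m = -3620
d = (-13, -9);  v_rel = (-5, 2),  |v_rel|² = 29
v_rel×d = (-5)·(-9) − (2)·(-13) = 71
since m = R²·29 − 71²:  R² = (5041 + -3620) / 29 = 49
R = √49 = 7  ⇒  r_B = 7 − 5 = 2

rB=2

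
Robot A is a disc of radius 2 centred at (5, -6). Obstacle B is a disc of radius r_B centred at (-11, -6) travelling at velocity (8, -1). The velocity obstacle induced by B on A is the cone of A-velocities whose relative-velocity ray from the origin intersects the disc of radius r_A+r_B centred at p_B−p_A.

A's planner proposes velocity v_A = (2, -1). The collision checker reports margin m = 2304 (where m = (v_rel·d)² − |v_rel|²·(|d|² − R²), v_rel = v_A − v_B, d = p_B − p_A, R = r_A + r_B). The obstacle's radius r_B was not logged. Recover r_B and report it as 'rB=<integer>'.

m = 2304
d = (-16, 0);  v_rel = (-6, 0),  |v_rel|² = 36
v_rel×d = (-6)·(0) − (0)·(-16) = 0
since m = R²·36 − 0²:  R² = (0 + 2304) / 36 = 64
R = √64 = 8  ⇒  r_B = 8 − 2 = 6

rB=6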